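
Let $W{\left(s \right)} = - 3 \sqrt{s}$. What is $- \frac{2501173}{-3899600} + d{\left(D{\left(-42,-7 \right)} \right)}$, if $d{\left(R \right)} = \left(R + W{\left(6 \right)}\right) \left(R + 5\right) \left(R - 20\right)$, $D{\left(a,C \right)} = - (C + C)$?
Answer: $- \frac{6221260427}{3899600} + 342 \sqrt{6} \approx -757.63$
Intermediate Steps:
$D{\left(a,C \right)} = - 2 C$
$d{\left(R \right)} = \left(-20 + R\right) \left(5 + R\right) \left(R - 3 \sqrt{6}\right)$ ($d{\left(R \right)} = \left(R - 3 \sqrt{6}\right) \left(R + 5\right) \left(R - 20\right) = \left(R - 3 \sqrt{6}\right) \left(5 + R\right) \left(-20 + R\right) = \left(5 + R\right) \left(R - 3 \sqrt{6}\right) \left(-20 + R\right) = \left(-20 + R\right) \left(5 + R\right) \left(R - 3 \sqrt{6}\right)$)
$- \frac{2501173}{-3899600} + d{\left(D{\left(-42,-7 \right)} \right)} = - \frac{2501173}{-3899600} + \left(\left(\left(-2\right) \left(-7\right)\right)^{3} - 100 \left(\left(-2\right) \left(-7\right)\right) - 15 \left(\left(-2\right) \left(-7\right)\right)^{2} + 300 \sqrt{6} - 3 \sqrt{6} \left(\left(-2\right) \left(-7\right)\right)^{2} + 45 \left(\left(-2\right) \left(-7\right)\right) \sqrt{6}\right) = \left(-2501173\right) \left(- \frac{1}{3899600}\right) + \left(14^{3} - 1400 - 15 \cdot 14^{2} + 300 \sqrt{6} - 3 \sqrt{6} \cdot 14^{2} + 45 \cdot 14 \sqrt{6}\right) = \frac{2501173}{3899600} + \left(2744 - 1400 - 2940 + 300 \sqrt{6} - 3 \sqrt{6} \cdot 196 + 630 \sqrt{6}\right) = \frac{2501173}{3899600} + \left(2744 - 1400 - 2940 + 300 \sqrt{6} - 588 \sqrt{6} + 630 \sqrt{6}\right) = \frac{2501173}{3899600} - \left(1596 - 342 \sqrt{6}\right) = - \frac{6221260427}{3899600} + 342 \sqrt{6}$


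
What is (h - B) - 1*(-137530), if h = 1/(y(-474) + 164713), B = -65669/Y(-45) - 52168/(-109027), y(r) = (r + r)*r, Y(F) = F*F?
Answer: 3729939224032068304/27114614225775 ≈ 1.3756e+5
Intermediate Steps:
Y(F) = F**2
y(r) = 2*r**2 (y(r) = (2*r)*r = 2*r**2)
B = -7054053863/220779675 (B = -65669/((-45)**2) - 52168/(-109027) = -65669/2025 - 52168*(-1/109027) = -65669*1/2025 + 52168/109027 = -65669/2025 + 52168/109027 = -7054053863/220779675 ≈ -31.951)
h = 1/614065 (h = 1/(2*(-474)**2 + 164713) = 1/(2*224676 + 164713) = 1/(449352 + 164713) = 1/614065 ≈ 1.6285e-6)
(h - B) - 1*(-137530) = (1/614065 - 1*(-7054053863/220779675)) - 1*(-137530) = (1/614065 + 7054053863/220779675) + 137530 = 866329561232554/27114614225775 + 137530 = 3729939224032068304/27114614225775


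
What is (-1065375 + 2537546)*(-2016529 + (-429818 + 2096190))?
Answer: -515490980847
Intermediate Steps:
(-1065375 + 2537546)*(-2016529 + (-429818 + 2096190)) = 1472171*(-2016529 + 1666372) = 1472171*(-350157) = -515490980847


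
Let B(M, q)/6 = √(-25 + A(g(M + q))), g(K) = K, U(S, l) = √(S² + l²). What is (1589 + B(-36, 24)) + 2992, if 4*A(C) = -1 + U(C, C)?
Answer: 4581 + 3*√(-101 + 12*√2) ≈ 4581.0 + 27.5*I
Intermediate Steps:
A(C) = -¼ + √2*√(C²)/4 (A(C) = (-1 + √(C² + C²))/4 = (-1 + √(2*C²))/4 = (-1 + √2*√(C²))/4 = -¼ + √2*√(C²)/4)
B(M, q) = 6*√(-101/4 + √2*√((M + q)²)/4) (B(M, q) = 6*√(-25 + (-¼ + √2*√((M + q)²)/4)) = 6*√(-101/4 + √2*√((M + q)²)/4))
(1589 + B(-36, 24)) + 2992 = (1589 + 3*√(-101 + √2*√((-36 + 24)²))) + 2992 = (1589 + 3*√(-101 + √2*√((-12)²))) + 2992 = (1589 + 3*√(-101 + √2*√144)) + 2992 = (1589 + 3*√(-101 + √2*12)) + 2992 = (1589 + 3*√(-101 + 12*√2)) + 2992 = 4581 + 3*√(-101 + 12*√2)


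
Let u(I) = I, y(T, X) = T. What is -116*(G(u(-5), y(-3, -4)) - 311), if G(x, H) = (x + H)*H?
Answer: 33292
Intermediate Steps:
G(x, H) = H*(H + x) (G(x, H) = (H + x)*H = H*(H + x))
-116*(G(u(-5), y(-3, -4)) - 311) = -116*(-3*(-3 - 5) - 311) = -116*(-3*(-8) - 311) = -116*(24 - 311) = -116*(-287) = 33292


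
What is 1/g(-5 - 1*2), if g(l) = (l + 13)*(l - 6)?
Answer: -1/78 ≈ -0.012821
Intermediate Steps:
g(l) = (-6 + l)*(13 + l) (g(l) = (13 + l)*(-6 + l) = (-6 + l)*(13 + l))
1/g(-5 - 1*2) = 1/(-78 + (-5 - 1*2)² + 7*(-5 - 1*2)) = 1/(-78 + (-5 - 2)² + 7*(-5 - 2)) = 1/(-78 + (-7)² + 7*(-7)) = 1/(-78 + 49 - 49) = 1/(-78) = -1/78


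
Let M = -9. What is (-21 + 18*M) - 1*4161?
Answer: -4344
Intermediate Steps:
(-21 + 18*M) - 1*4161 = (-21 + 18*(-9)) - 1*4161 = (-21 - 162) - 4161 = -183 - 4161 = -4344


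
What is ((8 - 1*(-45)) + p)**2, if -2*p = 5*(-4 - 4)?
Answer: 5329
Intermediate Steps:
p = 20 (p = -5*(-4 - 4)/2 = -5*(-8)/2 = -1/2*(-40) = 20)
((8 - 1*(-45)) + p)**2 = ((8 - 1*(-45)) + 20)**2 = ((8 + 45) + 20)**2 = (53 + 20)**2 = 73**2 = 5329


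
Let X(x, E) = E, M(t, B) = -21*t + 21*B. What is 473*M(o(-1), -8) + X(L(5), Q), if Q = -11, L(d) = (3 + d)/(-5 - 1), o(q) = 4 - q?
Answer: -129140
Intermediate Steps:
L(d) = -1/2 - d/6 (L(d) = (3 + d)/(-6) = (3 + d)*(-1/6) = -1/2 - d/6)
473*M(o(-1), -8) + X(L(5), Q) = 473*(-21*(4 - 1*(-1)) + 21*(-8)) - 11 = 473*(-21*(4 + 1) - 168) - 11 = 473*(-21*5 - 168) - 11 = 473*(-105 - 168) - 11 = 473*(-273) - 11 = -129129 - 11 = -129140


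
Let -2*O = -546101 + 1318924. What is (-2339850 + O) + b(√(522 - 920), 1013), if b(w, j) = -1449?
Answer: -5455421/2 ≈ -2.7277e+6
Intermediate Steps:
O = -772823/2 (O = -(-546101 + 1318924)/2 = -½*772823 = -772823/2 ≈ -3.8641e+5)
(-2339850 + O) + b(√(522 - 920), 1013) = (-2339850 - 772823/2) - 1449 = -5452523/2 - 1449 = -5455421/2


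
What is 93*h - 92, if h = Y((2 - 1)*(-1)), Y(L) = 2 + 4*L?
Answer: -278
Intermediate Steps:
h = -2 (h = 2 + 4*((2 - 1)*(-1)) = 2 + 4*(1*(-1)) = 2 + 4*(-1) = 2 - 4 = -2)
93*h - 92 = 93*(-2) - 92 = -186 - 92 = -278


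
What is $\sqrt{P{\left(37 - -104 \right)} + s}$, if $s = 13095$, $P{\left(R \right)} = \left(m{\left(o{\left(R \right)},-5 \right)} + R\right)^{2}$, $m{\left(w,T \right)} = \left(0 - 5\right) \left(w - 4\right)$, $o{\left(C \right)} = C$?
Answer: $\sqrt{309031} \approx 555.91$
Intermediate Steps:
$m{\left(w,T \right)} = 20 - 5 w$ ($m{\left(w,T \right)} = - 5 \left(-4 + w\right) = 20 - 5 w$)
$P{\left(R \right)} = \left(20 - 4 R\right)^{2}$ ($P{\left(R \right)} = \left(\left(20 - 5 R\right) + R\right)^{2} = \left(20 - 4 R\right)^{2}$)
$\sqrt{P{\left(37 - -104 \right)} + s} = \sqrt{16 \left(-5 + \left(37 - -104\right)\right)^{2} + 13095} = \sqrt{16 \left(-5 + \left(37 + 104\right)\right)^{2} + 13095} = \sqrt{16 \left(-5 + 141\right)^{2} + 13095} = \sqrt{16 \cdot 136^{2} + 13095} = \sqrt{16 \cdot 18496 + 13095} = \sqrt{295936 + 13095} = \sqrt{309031}$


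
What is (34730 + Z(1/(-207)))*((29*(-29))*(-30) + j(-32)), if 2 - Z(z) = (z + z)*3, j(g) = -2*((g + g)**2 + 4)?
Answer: 40812565300/69 ≈ 5.9149e+8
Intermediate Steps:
j(g) = -8 - 8*g**2 (j(g) = -2*((2*g)**2 + 4) = -2*(4*g**2 + 4) = -2*(4 + 4*g**2) = -8 - 8*g**2)
Z(z) = 2 - 6*z (Z(z) = 2 - (z + z)*3 = 2 - 2*z*3 = 2 - 6*z)
(34730 + Z(1/(-207)))*((29*(-29))*(-30) + j(-32)) = (34730 + (2 - 6/(-207)))*((29*(-29))*(-30) + (-8 - 8*(-32)**2)) = (34730 + (2 - 6*(-1/207)))*(-841*(-30) + (-8 - 8*1024)) = (34730 + (2 + 2/69))*(25230 + (-8 - 8192)) = (34730 + 140/69)*(25230 - 8200) = (2396510/69)*17030 = 40812565300/69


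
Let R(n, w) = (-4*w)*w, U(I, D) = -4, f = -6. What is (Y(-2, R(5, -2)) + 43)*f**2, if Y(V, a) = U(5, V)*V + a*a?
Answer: 11052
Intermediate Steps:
R(n, w) = -4*w**2
Y(V, a) = a**2 - 4*V (Y(V, a) = -4*V + a*a = -4*V + a**2 = a**2 - 4*V)
(Y(-2, R(5, -2)) + 43)*f**2 = (((-4*(-2)**2)**2 - 4*(-2)) + 43)*(-6)**2 = (((-4*4)**2 + 8) + 43)*36 = (((-16)**2 + 8) + 43)*36 = ((256 + 8) + 43)*36 = (264 + 43)*36 = 307*36 = 11052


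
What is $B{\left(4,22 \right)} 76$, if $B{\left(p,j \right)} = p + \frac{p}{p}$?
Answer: $380$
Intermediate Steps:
$B{\left(p,j \right)} = 1 + p$ ($B{\left(p,j \right)} = p + 1 = 1 + p$)
$B{\left(4,22 \right)} 76 = \left(1 + 4\right) 76 = 5 \cdot 76 = 380$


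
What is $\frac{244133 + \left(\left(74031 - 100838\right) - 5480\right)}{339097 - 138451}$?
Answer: $\frac{105923}{100323} \approx 1.0558$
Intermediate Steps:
$\frac{244133 + \left(\left(74031 - 100838\right) - 5480\right)}{339097 - 138451} = \frac{244133 - 32287}{200646} = \left(244133 - 32287\right) \frac{1}{200646} = 211846 \cdot \frac{1}{200646} = \frac{105923}{100323}$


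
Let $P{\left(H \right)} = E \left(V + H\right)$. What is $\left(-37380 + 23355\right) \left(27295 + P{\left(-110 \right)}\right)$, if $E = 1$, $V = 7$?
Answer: $-381367800$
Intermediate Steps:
$P{\left(H \right)} = 7 + H$ ($P{\left(H \right)} = 1 \left(7 + H\right) = 7 + H$)
$\left(-37380 + 23355\right) \left(27295 + P{\left(-110 \right)}\right) = \left(-37380 + 23355\right) \left(27295 + \left(7 - 110\right)\right) = - 14025 \left(27295 - 103\right) = \left(-14025\right) 27192 = -381367800$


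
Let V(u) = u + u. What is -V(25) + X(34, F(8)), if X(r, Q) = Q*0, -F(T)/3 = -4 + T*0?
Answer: -50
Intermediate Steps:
V(u) = 2*u
F(T) = 12 (F(T) = -3*(-4 + T*0) = -3*(-4 + 0) = -3*(-4) = 12)
X(r, Q) = 0
-V(25) + X(34, F(8)) = -2*25 + 0 = -1*50 + 0 = -50 + 0 = -50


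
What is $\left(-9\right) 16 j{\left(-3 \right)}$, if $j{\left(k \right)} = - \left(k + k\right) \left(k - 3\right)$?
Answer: $5184$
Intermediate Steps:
$j{\left(k \right)} = - 2 k \left(-3 + k\right)$
$\left(-9\right) 16 j{\left(-3 \right)} = \left(-9\right) 16 \cdot 2 \left(-3\right) \left(3 - -3\right) = - 144 \cdot 2 \left(-3\right) \left(3 + 3\right) = - 144 \cdot 2 \left(-3\right) 6 = \left(-144\right) \left(-36\right) = 5184$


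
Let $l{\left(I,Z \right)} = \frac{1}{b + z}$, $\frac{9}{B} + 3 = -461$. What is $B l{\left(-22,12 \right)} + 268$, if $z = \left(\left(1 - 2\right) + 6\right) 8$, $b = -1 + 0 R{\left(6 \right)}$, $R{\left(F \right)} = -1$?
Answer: $\frac{1616573}{6032} \approx 268.0$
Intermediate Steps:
$B = - \frac{9}{464}$ ($B = \frac{9}{-3 - 461} = \frac{9}{-464} = 9 \left(- \frac{1}{464}\right) = - \frac{9}{464} \approx -0.019397$)
$b = -1$ ($b = -1 + 0 \left(-1\right) = -1 + 0 = -1$)
$z = 40$ ($z = \left(-1 + 6\right) 8 = 5 \cdot 8 = 40$)
$l{\left(I,Z \right)} = \frac{1}{39}$ ($l{\left(I,Z \right)} = \frac{1}{-1 + 40} = \frac{1}{39}$)
$B l{\left(-22,12 \right)} + 268 = \left(- \frac{9}{464}\right) \frac{1}{39} + 268 = - \frac{3}{6032} + 268 = \frac{1616573}{6032}$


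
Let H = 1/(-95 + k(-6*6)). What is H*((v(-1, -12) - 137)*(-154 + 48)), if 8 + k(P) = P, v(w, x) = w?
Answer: -14628/139 ≈ -105.24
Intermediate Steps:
k(P) = -8 + P
H = -1/139 (H = 1/(-95 + (-8 - 6*6)) = 1/(-95 + (-8 - 36)) = 1/(-95 - 44) = 1/(-139) = -1/139 ≈ -0.0071942)
H*((v(-1, -12) - 137)*(-154 + 48)) = -(-1 - 137)*(-154 + 48)/139 = -(-138)*(-106)/139 = -1/139*14628 = -14628/139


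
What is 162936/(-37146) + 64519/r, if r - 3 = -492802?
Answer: -13781886773/3050918609 ≈ -4.5173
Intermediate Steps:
r = -492799 (r = 3 - 492802 = -492799)
162936/(-37146) + 64519/r = 162936/(-37146) + 64519/(-492799) = 162936*(-1/37146) + 64519*(-1/492799) = -27156/6191 - 64519/492799 = -13781886773/3050918609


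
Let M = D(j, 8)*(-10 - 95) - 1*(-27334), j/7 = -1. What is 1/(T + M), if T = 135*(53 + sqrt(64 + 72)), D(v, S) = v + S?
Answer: 4298/147472607 - 135*sqrt(34)/589890428 ≈ 2.7810e-5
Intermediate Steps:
j = -7 (j = 7*(-1) = -7)
D(v, S) = S + v
M = 27229 (M = (8 - 7)*(-10 - 95) - 1*(-27334) = 1*(-105) + 27334 = -105 + 27334 = 27229)
T = 7155 + 270*sqrt(34) (T = 135*(53 + sqrt(136)) = 135*(53 + 2*sqrt(34)) = 7155 + 270*sqrt(34) ≈ 8729.4)
1/(T + M) = 1/((7155 + 270*sqrt(34)) + 27229) = 1/(34384 + 270*sqrt(34))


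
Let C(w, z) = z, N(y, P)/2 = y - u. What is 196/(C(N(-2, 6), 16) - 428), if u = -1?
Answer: -49/103 ≈ -0.47573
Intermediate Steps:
N(y, P) = 2 + 2*y (N(y, P) = 2*(y - 1*(-1)) = 2*(y + 1) = 2*(1 + y) = 2 + 2*y)
196/(C(N(-2, 6), 16) - 428) = 196/(16 - 428) = 196/(-412) = 196*(-1/412) = -49/103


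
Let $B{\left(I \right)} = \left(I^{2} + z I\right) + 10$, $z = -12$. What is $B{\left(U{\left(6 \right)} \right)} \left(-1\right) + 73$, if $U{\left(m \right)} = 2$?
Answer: $83$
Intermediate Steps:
$B{\left(I \right)} = 10 + I^{2} - 12 I$ ($B{\left(I \right)} = \left(I^{2} - 12 I\right) + 10 = 10 + I^{2} - 12 I$)
$B{\left(U{\left(6 \right)} \right)} \left(-1\right) + 73 = \left(10 + 2^{2} - 24\right) \left(-1\right) + 73 = \left(10 + 4 - 24\right) \left(-1\right) + 73 = \left(-10\right) \left(-1\right) + 73 = 10 + 73 = 83$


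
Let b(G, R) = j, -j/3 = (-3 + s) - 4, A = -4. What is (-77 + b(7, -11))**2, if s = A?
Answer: 1936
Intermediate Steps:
s = -4
j = 33 (j = -3*((-3 - 4) - 4) = -3*(-7 - 4) = -3*(-11) = 33)
b(G, R) = 33
(-77 + b(7, -11))**2 = (-77 + 33)**2 = (-44)**2 = 1936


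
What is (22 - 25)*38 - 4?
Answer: -118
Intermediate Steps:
(22 - 25)*38 - 4 = -3*38 - 4 = -114 - 4 = -118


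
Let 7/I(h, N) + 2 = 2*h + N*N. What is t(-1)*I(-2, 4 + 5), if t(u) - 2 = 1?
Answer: 7/25 ≈ 0.28000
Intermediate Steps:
I(h, N) = 7/(-2 + N² + 2*h) (I(h, N) = 7/(-2 + (2*h + N*N)) = 7/(-2 + (2*h + N²)) = 7/(-2 + (N² + 2*h)) = 7/(-2 + N² + 2*h))
t(u) = 3 (t(u) = 2 + 1 = 3)
t(-1)*I(-2, 4 + 5) = 3*(7/(-2 + (4 + 5)² + 2*(-2))) = 3*(7/(-2 + 9² - 4)) = 3*(7/(-2 + 81 - 4)) = 3*(7/75) = 7/25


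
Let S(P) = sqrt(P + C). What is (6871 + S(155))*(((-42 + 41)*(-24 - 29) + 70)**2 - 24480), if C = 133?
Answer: -64250721 - 112212*sqrt(2) ≈ -6.4409e+7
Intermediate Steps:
S(P) = sqrt(133 + P) (S(P) = sqrt(P + 133) = sqrt(133 + P))
(6871 + S(155))*(((-42 + 41)*(-24 - 29) + 70)**2 - 24480) = (6871 + sqrt(133 + 155))*(((-42 + 41)*(-24 - 29) + 70)**2 - 24480) = (6871 + sqrt(288))*((-1*(-53) + 70)**2 - 24480) = (6871 + 12*sqrt(2))*((53 + 70)**2 - 24480) = (6871 + 12*sqrt(2))*(123**2 - 24480) = (6871 + 12*sqrt(2))*(15129 - 24480) = (6871 + 12*sqrt(2))*(-9351) = -64250721 - 112212*sqrt(2)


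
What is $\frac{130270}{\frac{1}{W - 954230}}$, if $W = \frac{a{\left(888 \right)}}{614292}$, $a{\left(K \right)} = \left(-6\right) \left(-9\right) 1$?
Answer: $- \frac{909061055293555}{7313} \approx -1.2431 \cdot 10^{11}$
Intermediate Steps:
$a{\left(K \right)} = 54$ ($a{\left(K \right)} = 54 \cdot 1 = 54$)
$W = \frac{9}{102382}$ ($W = \frac{54}{614292} = 54 \cdot \frac{1}{614292} = \frac{9}{102382} \approx 8.7906 \cdot 10^{-5}$)
$\frac{130270}{\frac{1}{W - 954230}} = \frac{130270}{\frac{1}{\frac{9}{102382} - 954230}} = \frac{130270}{\frac{1}{- \frac{97695975851}{102382}}} = \frac{130270}{- \frac{102382}{97695975851}} = 130270 \left(- \frac{97695975851}{102382}\right) = - \frac{909061055293555}{7313}$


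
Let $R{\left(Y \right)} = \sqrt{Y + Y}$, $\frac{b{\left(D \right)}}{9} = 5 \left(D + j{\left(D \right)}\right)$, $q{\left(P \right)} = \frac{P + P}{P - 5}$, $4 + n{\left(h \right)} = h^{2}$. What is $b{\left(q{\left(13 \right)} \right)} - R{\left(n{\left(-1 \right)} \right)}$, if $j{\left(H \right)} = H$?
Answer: $\frac{585}{2} - i \sqrt{6} \approx 292.5 - 2.4495 i$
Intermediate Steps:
$n{\left(h \right)} = -4 + h^{2}$
$q{\left(P \right)} = \frac{2 P}{-5 + P}$
$b{\left(D \right)} = 90 D$ ($b{\left(D \right)} = 9 \cdot 5 \left(D + D\right) = 9 \cdot 5 \cdot 2 D = 9 \cdot 10 D = 90 D$)
$R{\left(Y \right)} = \sqrt{2} \sqrt{Y}$ ($R{\left(Y \right)} = \sqrt{2 Y} = \sqrt{2} \sqrt{Y}$)
$b{\left(q{\left(13 \right)} \right)} - R{\left(n{\left(-1 \right)} \right)} = 90 \cdot 2 \cdot 13 \frac{1}{-5 + 13} - \sqrt{2} \sqrt{-4 + \left(-1\right)^{2}} = 90 \cdot 2 \cdot 13 \cdot \frac{1}{8} - \sqrt{2} \sqrt{-4 + 1} = 90 \cdot 2 \cdot 13 \cdot \frac{1}{8} - \sqrt{2} \sqrt{-3} = 90 \cdot \frac{13}{4} - \sqrt{2} i \sqrt{3} = \frac{585}{2} - i \sqrt{6}$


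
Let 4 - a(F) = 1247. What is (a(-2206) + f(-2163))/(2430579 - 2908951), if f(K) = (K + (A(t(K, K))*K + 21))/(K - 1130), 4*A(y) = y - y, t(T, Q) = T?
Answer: 4091057/1575278996 ≈ 0.0025970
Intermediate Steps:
a(F) = -1243 (a(F) = 4 - 1*1247 = 4 - 1247 = -1243)
A(y) = 0 (A(y) = (y - y)/4 = (¼)*0 = 0)
f(K) = (21 + K)/(-1130 + K) (f(K) = (K + (0*K + 21))/(K - 1130) = (K + (0 + 21))/(-1130 + K) = (K + 21)/(-1130 + K) = (21 + K)/(-1130 + K))
(a(-2206) + f(-2163))/(2430579 - 2908951) = (-1243 + (21 - 2163)/(-1130 - 2163))/(2430579 - 2908951) = (-1243 - 2142/(-3293))/(-478372) = (-1243 - 1/3293*(-2142))*(-1/478372) = (-1243 + 2142/3293)*(-1/478372) = -4091057/3293*(-1/478372) = 4091057/1575278996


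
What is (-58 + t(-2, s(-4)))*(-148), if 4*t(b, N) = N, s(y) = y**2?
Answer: 7992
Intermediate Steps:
t(b, N) = N/4
(-58 + t(-2, s(-4)))*(-148) = (-58 + (1/4)*(-4)**2)*(-148) = (-58 + (1/4)*16)*(-148) = (-58 + 4)*(-148) = -54*(-148) = 7992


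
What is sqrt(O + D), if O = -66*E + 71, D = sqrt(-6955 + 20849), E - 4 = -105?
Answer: sqrt(6737 + sqrt(13894)) ≈ 82.794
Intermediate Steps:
E = -101 (E = 4 - 105 = -101)
D = sqrt(13894) ≈ 117.87
O = 6737 (O = -66*(-101) + 71 = 6666 + 71 = 6737)
sqrt(O + D) = sqrt(6737 + sqrt(13894))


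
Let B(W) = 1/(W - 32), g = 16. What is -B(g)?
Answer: 1/16 ≈ 0.062500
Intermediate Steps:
B(W) = 1/(-32 + W)
-B(g) = -1/(-32 + 16) = -1/(-16) = -1*(-1/16) = 1/16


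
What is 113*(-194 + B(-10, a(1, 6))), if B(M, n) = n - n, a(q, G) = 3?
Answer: -21922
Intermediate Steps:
B(M, n) = 0
113*(-194 + B(-10, a(1, 6))) = 113*(-194 + 0) = 113*(-194) = -21922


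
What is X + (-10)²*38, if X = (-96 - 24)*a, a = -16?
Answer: 5720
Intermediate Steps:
X = 1920 (X = (-96 - 24)*(-16) = -120*(-16) = 1920)
X + (-10)²*38 = 1920 + (-10)²*38 = 1920 + 100*38 = 1920 + 3800 = 5720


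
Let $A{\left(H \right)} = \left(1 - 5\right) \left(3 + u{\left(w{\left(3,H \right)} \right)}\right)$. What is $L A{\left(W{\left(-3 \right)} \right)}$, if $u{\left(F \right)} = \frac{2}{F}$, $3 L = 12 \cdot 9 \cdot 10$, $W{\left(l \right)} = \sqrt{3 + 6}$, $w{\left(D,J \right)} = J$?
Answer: $-5280$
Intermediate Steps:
$W{\left(l \right)} = 3$ ($W{\left(l \right)} = \sqrt{9} = 3$)
$L = 360$ ($L = \frac{12 \cdot 9 \cdot 10}{3} = \frac{108 \cdot 10}{3} = \frac{1}{3} \cdot 1080 = 360$)
$A{\left(H \right)} = -12 - \frac{8}{H}$ ($A{\left(H \right)} = \left(1 - 5\right) \left(3 + \frac{2}{H}\right) = - 4 \left(3 + \frac{2}{H}\right) = -12 - \frac{8}{H}$)
$L A{\left(W{\left(-3 \right)} \right)} = 360 \left(-12 - \frac{8}{3}\right) = 360 \left(- \frac{44}{3}\right) = -5280$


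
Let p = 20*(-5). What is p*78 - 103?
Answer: -7903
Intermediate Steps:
p = -100
p*78 - 103 = -100*78 - 103 = -7800 - 103 = -7903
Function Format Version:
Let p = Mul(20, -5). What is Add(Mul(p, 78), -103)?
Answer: -7903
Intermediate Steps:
p = -100
Add(Mul(p, 78), -103) = Add(Mul(-100, 78), -103) = Add(-7800, -103) = -7903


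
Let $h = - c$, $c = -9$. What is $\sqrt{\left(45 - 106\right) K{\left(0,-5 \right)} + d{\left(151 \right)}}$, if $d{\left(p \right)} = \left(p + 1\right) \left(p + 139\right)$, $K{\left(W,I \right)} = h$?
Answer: $\sqrt{43531} \approx 208.64$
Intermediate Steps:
$h = 9$ ($h = \left(-1\right) \left(-9\right) = 9$)
$K{\left(W,I \right)} = 9$
$d{\left(p \right)} = \left(1 + p\right) \left(139 + p\right)$
$\sqrt{\left(45 - 106\right) K{\left(0,-5 \right)} + d{\left(151 \right)}} = \sqrt{\left(45 - 106\right) 9 + \left(139 + 151^{2} + 140 \cdot 151\right)} = \sqrt{\left(-61\right) 9 + \left(139 + 22801 + 21140\right)} = \sqrt{-549 + 44080} = \sqrt{43531}$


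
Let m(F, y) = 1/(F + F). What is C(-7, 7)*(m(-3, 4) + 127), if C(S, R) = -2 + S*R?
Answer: -12937/2 ≈ -6468.5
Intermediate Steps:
m(F, y) = 1/(2*F)
C(S, R) = -2 + R*S
C(-7, 7)*(m(-3, 4) + 127) = (-2 + 7*(-7))*((½)/(-3) + 127) = (-2 - 49)*((½)*(-⅓) + 127) = -51*(-⅙ + 127) = -51*761/6 = -12937/2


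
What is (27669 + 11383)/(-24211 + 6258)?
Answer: -3004/1381 ≈ -2.1752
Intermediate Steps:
(27669 + 11383)/(-24211 + 6258) = 39052/(-17953) = 39052*(-1/17953) = -3004/1381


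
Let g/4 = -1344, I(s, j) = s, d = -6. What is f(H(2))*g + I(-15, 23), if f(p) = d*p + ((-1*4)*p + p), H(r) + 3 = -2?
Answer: -241935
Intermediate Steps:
H(r) = -5 (H(r) = -3 - 2 = -5)
g = -5376 (g = 4*(-1344) = -5376)
f(p) = -9*p (f(p) = -6*p + ((-1*4)*p + p) = -6*p + (-4*p + p) = -6*p - 3*p = -9*p)
f(H(2))*g + I(-15, 23) = -9*(-5)*(-5376) - 15 = 45*(-5376) - 15 = -241920 - 15 = -241935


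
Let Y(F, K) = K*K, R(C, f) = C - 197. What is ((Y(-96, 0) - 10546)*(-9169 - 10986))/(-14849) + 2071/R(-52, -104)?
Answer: -52956855149/3697401 ≈ -14323.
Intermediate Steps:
R(C, f) = -197 + C
Y(F, K) = K²
((Y(-96, 0) - 10546)*(-9169 - 10986))/(-14849) + 2071/R(-52, -104) = ((0² - 10546)*(-9169 - 10986))/(-14849) + 2071/(-197 - 52) = ((0 - 10546)*(-20155))*(-1/14849) + 2071/(-249) = -10546*(-20155)*(-1/14849) + 2071*(-1/249) = 212554630*(-1/14849) - 2071/249 = -212554630/14849 - 2071/249 = -52956855149/3697401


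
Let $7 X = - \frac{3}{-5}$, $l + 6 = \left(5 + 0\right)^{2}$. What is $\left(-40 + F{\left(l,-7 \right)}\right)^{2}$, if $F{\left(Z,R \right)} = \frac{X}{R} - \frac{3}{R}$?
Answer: $\frac{94051204}{60025} \approx 1566.9$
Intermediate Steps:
$l = 19$ ($l = -6 + \left(5 + 0\right)^{2} = -6 + 5^{2} = -6 + 25 = 19$)
$X = \frac{3}{35}$ ($X = \frac{\left(-3\right) \frac{1}{-5}}{7} = \frac{\left(-3\right) \left(- \frac{1}{5}\right)}{7} = \frac{1}{7} \cdot \frac{3}{5} = \frac{3}{35} \approx 0.085714$)
$F{\left(Z,R \right)} = - \frac{102}{35 R}$ ($F{\left(Z,R \right)} = \frac{3}{35 R} - \frac{3}{R} = - \frac{102}{35 R}$)
$\left(-40 + F{\left(l,-7 \right)}\right)^{2} = \left(-40 - \frac{102}{35 \left(-7\right)}\right)^{2} = \left(-40 - - \frac{102}{245}\right)^{2} = \left(-40 + \frac{102}{245}\right)^{2} = \left(- \frac{9698}{245}\right)^{2} = \frac{94051204}{60025}$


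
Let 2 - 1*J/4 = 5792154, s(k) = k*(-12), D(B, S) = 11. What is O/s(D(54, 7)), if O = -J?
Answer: -5792152/33 ≈ -1.7552e+5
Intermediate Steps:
s(k) = -12*k
J = -23168608 (J = 8 - 4*5792154 = 8 - 23168616 = -23168608)
O = 23168608 (O = -1*(-23168608) = 23168608)
O/s(D(54, 7)) = 23168608/((-12*11)) = 23168608/(-132) = 23168608*(-1/132) = -5792152/33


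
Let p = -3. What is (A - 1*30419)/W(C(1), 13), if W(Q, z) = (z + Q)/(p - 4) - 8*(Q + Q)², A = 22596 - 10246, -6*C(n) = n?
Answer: 325242/49 ≈ 6637.6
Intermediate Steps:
C(n) = -n/6
A = 12350
W(Q, z) = -32*Q² - Q/7 - z/7 (W(Q, z) = (z + Q)/(-3 - 4) - 8*(Q + Q)² = (Q + z)/(-7) - 8*4*Q² = (Q + z)*(-⅐) - 32*Q² = (-Q/7 - z/7) - 32*Q² = -32*Q² - Q/7 - z/7)
(A - 1*30419)/W(C(1), 13) = (12350 - 1*30419)/(-32*(-⅙*1)² - (-1)/42 - ⅐*13) = (12350 - 30419)/(-32*(-⅙)² - ⅐*(-⅙) - 13/7) = -18069/(-32*1/36 + 1/42 - 13/7) = -18069/(-8/9 + 1/42 - 13/7) = -18069/(-49/18) = -18069*(-18/49) = 325242/49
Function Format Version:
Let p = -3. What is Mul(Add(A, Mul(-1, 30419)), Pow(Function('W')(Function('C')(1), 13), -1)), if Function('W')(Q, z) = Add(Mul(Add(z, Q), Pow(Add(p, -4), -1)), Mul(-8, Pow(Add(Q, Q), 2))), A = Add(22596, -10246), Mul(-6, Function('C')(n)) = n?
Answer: Rational(325242, 49) ≈ 6637.6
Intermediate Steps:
Function('C')(n) = Mul(Rational(-1, 6), n)
A = 12350
Function('W')(Q, z) = Add(Mul(-32, Pow(Q, 2)), Mul(Rational(-1, 7), Q), Mul(Rational(-1, 7), z)) (Function('W')(Q, z) = Add(Mul(Add(z, Q), Pow(Add(-3, -4), -1)), Mul(-8, Pow(Add(Q, Q), 2))) = Add(Mul(Add(Q, z), Pow(-7, -1)), Mul(-8, Pow(Mul(2, Q), 2))) = Add(Mul(Add(Q, z), Rational(-1, 7)), Mul(-8, Mul(4, Pow(Q, 2)))) = Add(Add(Mul(Rational(-1, 7), Q), Mul(Rational(-1, 7), z)), Mul(-32, Pow(Q, 2))) = Add(Mul(-32, Pow(Q, 2)), Mul(Rational(-1, 7), Q), Mul(Rational(-1, 7), z)))
Mul(Add(A, Mul(-1, 30419)), Pow(Function('W')(Function('C')(1), 13), -1)) = Mul(Add(12350, Mul(-1, 30419)), Pow(Add(Mul(-32, Pow(Mul(Rational(-1, 6), 1), 2)), Mul(Rational(-1, 7), Mul(Rational(-1, 6), 1)), Mul(Rational(-1, 7), 13)), -1)) = Mul(Add(12350, -30419), Pow(Add(Mul(-32, Pow(Rational(-1, 6), 2)), Mul(Rational(-1, 7), Rational(-1, 6)), Rational(-13, 7)), -1)) = Mul(-18069, Pow(Add(Mul(-32, Rational(1, 36)), Rational(1, 42), Rational(-13, 7)), -1)) = Mul(-18069, Pow(Add(Rational(-8, 9), Rational(1, 42), Rational(-13, 7)), -1)) = Mul(-18069, Pow(Rational(-49, 18), -1)) = Mul(-18069, Rational(-18, 49)) = Rational(325242, 49)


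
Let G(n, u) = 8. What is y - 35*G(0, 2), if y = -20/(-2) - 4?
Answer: -274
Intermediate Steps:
y = 6 (y = -20*(-1)/2 - 4 = -5*(-2) - 4 = 10 - 4 = 6)
y - 35*G(0, 2) = 6 - 35*8 = 6 - 280 = -274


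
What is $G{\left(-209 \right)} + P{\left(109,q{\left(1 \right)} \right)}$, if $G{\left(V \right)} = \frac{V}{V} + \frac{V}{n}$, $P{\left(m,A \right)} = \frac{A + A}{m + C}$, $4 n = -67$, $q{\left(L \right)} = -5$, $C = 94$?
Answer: $\frac{182639}{13601} \approx 13.428$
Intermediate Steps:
$n = - \frac{67}{4}$ ($n = \frac{1}{4} \left(-67\right) = - \frac{67}{4} \approx -16.75$)
$P{\left(m,A \right)} = \frac{2 A}{94 + m}$ ($P{\left(m,A \right)} = \frac{A + A}{m + 94} = \frac{2 A}{94 + m}$)
$G{\left(V \right)} = 1 - \frac{4 V}{67}$ ($G{\left(V \right)} = \frac{V}{V} + \frac{V}{- \frac{67}{4}} = 1 + V \left(- \frac{4}{67}\right) = 1 - \frac{4 V}{67}$)
$G{\left(-209 \right)} + P{\left(109,q{\left(1 \right)} \right)} = \left(1 - - \frac{836}{67}\right) + 2 \left(-5\right) \frac{1}{94 + 109} = \left(1 + \frac{836}{67}\right) + 2 \left(-5\right) \frac{1}{203} = \frac{903}{67} + 2 \left(-5\right) \frac{1}{203} = \frac{903}{67} - \frac{10}{203} = \frac{182639}{13601}$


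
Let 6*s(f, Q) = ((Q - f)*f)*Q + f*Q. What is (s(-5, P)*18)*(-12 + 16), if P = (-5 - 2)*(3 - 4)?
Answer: -5460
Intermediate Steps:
P = 7 (P = -7*(-1) = 7)
s(f, Q) = Q*f/6 + Q*f*(Q - f)/6 (s(f, Q) = (((Q - f)*f)*Q + f*Q)/6 = ((f*(Q - f))*Q + Q*f)/6 = (Q*f*(Q - f) + Q*f)/6 = (Q*f + Q*f*(Q - f))/6 = Q*f/6 + Q*f*(Q - f)/6)
(s(-5, P)*18)*(-12 + 16) = (((⅙)*7*(-5)*(1 + 7 - 1*(-5)))*18)*(-12 + 16) = (((⅙)*7*(-5)*(1 + 7 + 5))*18)*4 = (((⅙)*7*(-5)*13)*18)*4 = -455/6*18*4 = -1365*4 = -5460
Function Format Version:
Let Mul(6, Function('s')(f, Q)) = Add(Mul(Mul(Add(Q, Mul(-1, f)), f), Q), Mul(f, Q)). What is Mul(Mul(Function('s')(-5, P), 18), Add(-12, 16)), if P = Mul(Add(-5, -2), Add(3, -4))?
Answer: -5460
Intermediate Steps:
P = 7 (P = Mul(-7, -1) = 7)
Function('s')(f, Q) = Add(Mul(Rational(1, 6), Q, f), Mul(Rational(1, 6), Q, f, Add(Q, Mul(-1, f)))) (Function('s')(f, Q) = Mul(Rational(1, 6), Add(Mul(Mul(Add(Q, Mul(-1, f)), f), Q), Mul(f, Q))) = Mul(Rational(1, 6), Add(Mul(Mul(f, Add(Q, Mul(-1, f))), Q), Mul(Q, f))) = Mul(Rational(1, 6), Add(Mul(Q, f, Add(Q, Mul(-1, f))), Mul(Q, f))) = Mul(Rational(1, 6), Add(Mul(Q, f), Mul(Q, f, Add(Q, Mul(-1, f))))) = Add(Mul(Rational(1, 6), Q, f), Mul(Rational(1, 6), Q, f, Add(Q, Mul(-1, f)))))
Mul(Mul(Function('s')(-5, P), 18), Add(-12, 16)) = Mul(Mul(Mul(Rational(1, 6), 7, -5, Add(1, 7, Mul(-1, -5))), 18), Add(-12, 16)) = Mul(Mul(Mul(Rational(1, 6), 7, -5, Add(1, 7, 5)), 18), 4) = Mul(Mul(Mul(Rational(1, 6), 7, -5, 13), 18), 4) = Mul(Mul(Rational(-455, 6), 18), 4) = Mul(-1365, 4) = -5460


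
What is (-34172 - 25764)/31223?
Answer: -59936/31223 ≈ -1.9196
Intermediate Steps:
(-34172 - 25764)/31223 = -59936*1/31223 = -59936/31223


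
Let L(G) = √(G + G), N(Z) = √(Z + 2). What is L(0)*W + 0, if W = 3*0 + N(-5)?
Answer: 0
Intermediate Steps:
N(Z) = √(2 + Z)
W = I*√3 (W = 3*0 + √(2 - 5) = 0 + √(-3) = 0 + I*√3 = I*√3 ≈ 1.732*I)
L(G) = √2*√G (L(G) = √(2*G) = √2*√G)
L(0)*W + 0 = (√2*√0)*(I*√3) + 0 = (√2*0)*(I*√3) + 0 = 0*(I*√3) + 0 = 0 + 0 = 0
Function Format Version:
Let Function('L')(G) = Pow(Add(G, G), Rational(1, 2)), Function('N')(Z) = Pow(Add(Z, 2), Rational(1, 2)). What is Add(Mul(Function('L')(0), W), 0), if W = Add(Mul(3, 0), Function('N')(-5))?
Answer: 0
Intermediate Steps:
Function('N')(Z) = Pow(Add(2, Z), Rational(1, 2))
W = Mul(I, Pow(3, Rational(1, 2))) (W = Add(Mul(3, 0), Pow(Add(2, -5), Rational(1, 2))) = Add(0, Pow(-3, Rational(1, 2))) = Add(0, Mul(I, Pow(3, Rational(1, 2)))) = Mul(I, Pow(3, Rational(1, 2))) ≈ Mul(1.7320, I))
Function('L')(G) = Mul(Pow(2, Rational(1, 2)), Pow(G, Rational(1, 2))) (Function('L')(G) = Pow(Mul(2, G), Rational(1, 2)) = Mul(Pow(2, Rational(1, 2)), Pow(G, Rational(1, 2))))
Add(Mul(Function('L')(0), W), 0) = Add(Mul(Mul(Pow(2, Rational(1, 2)), Pow(0, Rational(1, 2))), Mul(I, Pow(3, Rational(1, 2)))), 0) = Add(Mul(Mul(Pow(2, Rational(1, 2)), 0), Mul(I, Pow(3, Rational(1, 2)))), 0) = Add(Mul(0, Mul(I, Pow(3, Rational(1, 2)))), 0) = Add(0, 0) = 0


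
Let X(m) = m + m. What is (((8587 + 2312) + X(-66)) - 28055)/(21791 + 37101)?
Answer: -4322/14723 ≈ -0.29355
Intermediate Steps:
X(m) = 2*m
(((8587 + 2312) + X(-66)) - 28055)/(21791 + 37101) = (((8587 + 2312) + 2*(-66)) - 28055)/(21791 + 37101) = ((10899 - 132) - 28055)/58892 = (10767 - 28055)*(1/58892) = -17288*1/58892 = -4322/14723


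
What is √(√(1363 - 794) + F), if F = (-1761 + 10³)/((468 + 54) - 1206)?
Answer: √(14459 + 12996*√569)/114 ≈ 4.9966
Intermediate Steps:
F = 761/684 (F = (-1761 + 1000)/(522 - 1206) = -761/(-684) = -761*(-1/684) = 761/684 ≈ 1.1126)
√(√(1363 - 794) + F) = √(√(1363 - 794) + 761/684) = √(√569 + 761/684) = √(761/684 + √569)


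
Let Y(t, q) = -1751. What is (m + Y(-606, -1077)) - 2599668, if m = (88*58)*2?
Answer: -2591211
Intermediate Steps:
m = 10208 (m = 5104*2 = 10208)
(m + Y(-606, -1077)) - 2599668 = (10208 - 1751) - 2599668 = 8457 - 2599668 = -2591211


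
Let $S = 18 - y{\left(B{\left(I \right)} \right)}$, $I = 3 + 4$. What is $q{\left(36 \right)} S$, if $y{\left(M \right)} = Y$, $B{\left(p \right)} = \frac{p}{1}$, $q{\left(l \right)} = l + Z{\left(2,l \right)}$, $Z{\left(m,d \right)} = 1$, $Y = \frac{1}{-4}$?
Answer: $\frac{2701}{4} \approx 675.25$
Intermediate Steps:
$I = 7$
$Y = - \frac{1}{4} \approx -0.25$
$q{\left(l \right)} = 1 + l$ ($q{\left(l \right)} = l + 1 = 1 + l$)
$B{\left(p \right)} = p$ ($B{\left(p \right)} = p 1 = p$)
$y{\left(M \right)} = - \frac{1}{4}$
$S = \frac{73}{4}$ ($S = 18 - - \frac{1}{4} = 18 + \frac{1}{4} = \frac{73}{4} \approx 18.25$)
$q{\left(36 \right)} S = \left(1 + 36\right) \frac{73}{4} = 37 \cdot \frac{73}{4} = \frac{2701}{4}$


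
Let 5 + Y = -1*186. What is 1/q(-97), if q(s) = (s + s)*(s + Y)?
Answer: 1/55872 ≈ 1.7898e-5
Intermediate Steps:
Y = -191 (Y = -5 - 1*186 = -5 - 186 = -191)
q(s) = 2*s*(-191 + s) (q(s) = (s + s)*(s - 191) = (2*s)*(-191 + s) = 2*s*(-191 + s))
1/q(-97) = 1/(2*(-97)*(-191 - 97)) = 1/(2*(-97)*(-288)) = 1/55872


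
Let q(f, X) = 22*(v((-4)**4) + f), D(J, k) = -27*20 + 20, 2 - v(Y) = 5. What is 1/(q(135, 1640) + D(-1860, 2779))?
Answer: 1/2384 ≈ 0.00041946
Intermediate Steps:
v(Y) = -3 (v(Y) = 2 - 1*5 = 2 - 5 = -3)
D(J, k) = -520 (D(J, k) = -540 + 20 = -520)
q(f, X) = -66 + 22*f (q(f, X) = 22*(-3 + f) = -66 + 22*f)
1/(q(135, 1640) + D(-1860, 2779)) = 1/((-66 + 22*135) - 520) = 1/((-66 + 2970) - 520) = 1/(2904 - 520) = 1/2384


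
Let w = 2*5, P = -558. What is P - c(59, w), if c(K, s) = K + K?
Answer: -676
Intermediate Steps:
w = 10
c(K, s) = 2*K
P - c(59, w) = -558 - 2*59 = -558 - 1*118 = -558 - 118 = -676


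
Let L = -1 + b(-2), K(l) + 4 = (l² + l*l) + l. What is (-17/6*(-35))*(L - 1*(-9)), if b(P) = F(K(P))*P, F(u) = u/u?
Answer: 595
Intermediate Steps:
K(l) = -4 + l + 2*l² (K(l) = -4 + ((l² + l*l) + l) = -4 + ((l² + l²) + l) = -4 + (2*l² + l) = -4 + (l + 2*l²) = -4 + l + 2*l²)
F(u) = 1
b(P) = P (b(P) = 1*P = P)
L = -3 (L = -1 - 2 = -3)
(-17/6*(-35))*(L - 1*(-9)) = (-17/6*(-35))*(-3 - 1*(-9)) = (-17*⅙*(-35))*(-3 + 9) = -17/6*(-35)*6 = (595/6)*6 = 595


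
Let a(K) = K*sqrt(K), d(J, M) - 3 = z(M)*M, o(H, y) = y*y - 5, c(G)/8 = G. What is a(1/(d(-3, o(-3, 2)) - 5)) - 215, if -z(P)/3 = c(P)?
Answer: -215 - I*sqrt(26)/676 ≈ -215.0 - 0.0075429*I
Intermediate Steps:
c(G) = 8*G
z(P) = -24*P
o(H, y) = -5 + y**2 (o(H, y) = y**2 - 5 = -5 + y**2)
d(J, M) = 3 - 24*M**2 (d(J, M) = 3 + (-24*M)*M = 3 - 24*M**2)
a(K) = K**(3/2)
a(1/(d(-3, o(-3, 2)) - 5)) - 215 = (1/((3 - 24*(-5 + 2**2)**2) - 5))**(3/2) - 215 = (1/((3 - 24*(-5 + 4)**2) - 5))**(3/2) - 215 = (1/((3 - 24*(-1)**2) - 5))**(3/2) - 215 = (1/((3 - 24*1) - 5))**(3/2) - 215 = (1/((3 - 24) - 5))**(3/2) - 215 = (1/(-21 - 5))**(3/2) - 215 = (1/(-26))**(3/2) - 215 = (-1/26)**(3/2) - 215 = -I*sqrt(26)/676 - 215 = -215 - I*sqrt(26)/676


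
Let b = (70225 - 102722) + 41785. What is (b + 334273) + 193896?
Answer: 537457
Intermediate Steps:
b = 9288 (b = -32497 + 41785 = 9288)
(b + 334273) + 193896 = (9288 + 334273) + 193896 = 343561 + 193896 = 537457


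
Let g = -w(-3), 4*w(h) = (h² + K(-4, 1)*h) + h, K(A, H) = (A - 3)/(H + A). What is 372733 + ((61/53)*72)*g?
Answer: 19755947/53 ≈ 3.7275e+5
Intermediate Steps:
K(A, H) = (-3 + A)/(A + H)
w(h) = h²/4 + 5*h/6 (w(h) = ((h² + ((-3 - 4)/(-4 + 1))*h) + h)/4 = ((h² + (-7/(-3))*h) + h)/4 = ((h² + (-⅓*(-7))*h) + h)/4 = ((h² + 7*h/3) + h)/4 = (h² + 10*h/3)/4 = h²/4 + 5*h/6)
g = ¼ (g = -(-3)*(10 + 3*(-3))/12 = -(-3)*(10 - 9)/12 = -(-3)/12 = -1*(-¼) = ¼ ≈ 0.25000)
372733 + ((61/53)*72)*g = 372733 + ((61/53)*72)*(¼) = 372733 + (4392/53)*(¼) = 372733 + 1098/53 = 19755947/53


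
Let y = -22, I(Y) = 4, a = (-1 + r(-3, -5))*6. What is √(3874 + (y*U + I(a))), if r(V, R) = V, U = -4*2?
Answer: √4054 ≈ 63.671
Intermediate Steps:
U = -8
a = -24 (a = (-1 - 3)*6 = -4*6 = -24)
√(3874 + (y*U + I(a))) = √(3874 + (-22*(-8) + 4)) = √(3874 + (176 + 4)) = √(3874 + 180) = √4054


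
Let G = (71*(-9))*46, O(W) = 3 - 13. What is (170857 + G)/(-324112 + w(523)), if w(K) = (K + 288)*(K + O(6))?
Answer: 20209/13133 ≈ 1.5388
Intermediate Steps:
O(W) = -10
G = -29394 (G = -639*46 = -29394)
w(K) = (-10 + K)*(288 + K) (w(K) = (K + 288)*(K - 10) = (288 + K)*(-10 + K) = (-10 + K)*(288 + K))
(170857 + G)/(-324112 + w(523)) = (170857 - 29394)/(-324112 + (-2880 + 523² + 278*523)) = 141463/(-324112 + (-2880 + 273529 + 145394)) = 141463/(-324112 + 416043) = 141463/91931 = 141463*(1/91931) = 20209/13133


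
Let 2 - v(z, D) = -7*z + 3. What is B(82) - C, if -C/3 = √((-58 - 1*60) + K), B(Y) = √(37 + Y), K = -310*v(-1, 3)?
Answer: √119 + 3*√2362 ≈ 156.71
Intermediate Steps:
v(z, D) = -1 + 7*z (v(z, D) = 2 - (-7*z + 3) = 2 - (3 - 7*z) = 2 + (-3 + 7*z) = -1 + 7*z)
K = 2480 (K = -310*(-1 + 7*(-1)) = -310*(-1 - 7) = -310*(-8) = 2480)
C = -3*√2362 (C = -3*√((-58 - 1*60) + 2480) = -3*√((-58 - 60) + 2480) = -3*√(-118 + 2480) = -3*√2362 ≈ -145.80)
B(82) - C = √(37 + 82) - (-3)*√2362 = √119 + 3*√2362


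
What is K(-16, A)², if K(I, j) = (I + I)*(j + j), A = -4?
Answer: 65536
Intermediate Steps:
K(I, j) = 4*I*j (K(I, j) = (2*I)*(2*j) = 4*I*j)
K(-16, A)² = (4*(-16)*(-4))² = 256² = 65536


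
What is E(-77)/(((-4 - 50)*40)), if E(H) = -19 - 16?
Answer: 7/432 ≈ 0.016204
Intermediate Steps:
E(H) = -35
E(-77)/(((-4 - 50)*40)) = -35*1/(40*(-4 - 50)) = -35/((-54*40)) = -35/(-2160) = -35*(-1/2160) = 7/432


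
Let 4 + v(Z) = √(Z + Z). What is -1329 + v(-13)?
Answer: -1333 + I*√26 ≈ -1333.0 + 5.099*I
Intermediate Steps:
v(Z) = -4 + √2*√Z (v(Z) = -4 + √(Z + Z) = -4 + √(2*Z) = -4 + √2*√Z)
-1329 + v(-13) = -1329 + (-4 + √2*√(-13)) = -1329 + (-4 + √2*(I*√13)) = -1329 + (-4 + I*√26) = -1333 + I*√26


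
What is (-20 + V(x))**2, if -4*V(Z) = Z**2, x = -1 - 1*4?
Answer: 11025/16 ≈ 689.06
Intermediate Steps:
x = -5 (x = -1 - 4 = -5)
V(Z) = -Z**2/4
(-20 + V(x))**2 = (-20 - 1/4*(-5)**2)**2 = (-20 - 1/4*25)**2 = (-20 - 25/4)**2 = (-105/4)**2 = 11025/16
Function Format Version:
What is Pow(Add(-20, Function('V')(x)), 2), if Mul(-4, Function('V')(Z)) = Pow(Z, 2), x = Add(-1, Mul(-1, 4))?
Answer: Rational(11025, 16) ≈ 689.06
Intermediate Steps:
x = -5 (x = Add(-1, -4) = -5)
Function('V')(Z) = Mul(Rational(-1, 4), Pow(Z, 2))
Pow(Add(-20, Function('V')(x)), 2) = Pow(Add(-20, Mul(Rational(-1, 4), Pow(-5, 2))), 2) = Pow(Add(-20, Mul(Rational(-1, 4), 25)), 2) = Pow(Add(-20, Rational(-25, 4)), 2) = Pow(Rational(-105, 4), 2) = Rational(11025, 16)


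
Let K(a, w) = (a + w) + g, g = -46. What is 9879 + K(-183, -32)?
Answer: 9618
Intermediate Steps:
K(a, w) = -46 + a + w (K(a, w) = (a + w) - 46 = -46 + a + w)
9879 + K(-183, -32) = 9879 + (-46 - 183 - 32) = 9879 - 261 = 9618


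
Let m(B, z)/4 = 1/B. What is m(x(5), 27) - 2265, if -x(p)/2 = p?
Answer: -11327/5 ≈ -2265.4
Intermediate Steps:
x(p) = -2*p
m(B, z) = 4/B
m(x(5), 27) - 2265 = 4/((-2*5)) - 2265 = 4/(-10) - 2265 = 4*(-⅒) - 2265 = -⅖ - 2265 = -11327/5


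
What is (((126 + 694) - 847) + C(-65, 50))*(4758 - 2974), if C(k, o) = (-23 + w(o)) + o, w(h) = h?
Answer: 89200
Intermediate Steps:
C(k, o) = -23 + 2*o (C(k, o) = (-23 + o) + o = -23 + 2*o)
(((126 + 694) - 847) + C(-65, 50))*(4758 - 2974) = (((126 + 694) - 847) + (-23 + 2*50))*(4758 - 2974) = ((820 - 847) + (-23 + 100))*1784 = (-27 + 77)*1784 = 50*1784 = 89200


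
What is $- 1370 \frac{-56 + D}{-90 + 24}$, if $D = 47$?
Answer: $- \frac{2055}{11} \approx -186.82$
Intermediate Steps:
$- 1370 \frac{-56 + D}{-90 + 24} = - 1370 \frac{-56 + 47}{-90 + 24} = - 1370 \left(- \frac{9}{-66}\right) = - 1370 \left(\left(-9\right) \left(- \frac{1}{66}\right)\right) = \left(-1370\right) \frac{3}{22} = - \frac{2055}{11}$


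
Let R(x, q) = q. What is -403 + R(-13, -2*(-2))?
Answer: -399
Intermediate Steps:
-403 + R(-13, -2*(-2)) = -403 - 2*(-2) = -403 + 4 = -399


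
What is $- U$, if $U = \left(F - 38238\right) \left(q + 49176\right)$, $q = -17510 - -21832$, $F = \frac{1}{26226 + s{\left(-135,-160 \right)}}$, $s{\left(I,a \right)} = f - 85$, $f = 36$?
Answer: $\frac{53549150775250}{26177} \approx 2.0457 \cdot 10^{9}$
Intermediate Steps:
$s{\left(I,a \right)} = -49$ ($s{\left(I,a \right)} = 36 - 85 = -49$)
$F = \frac{1}{26177}$ ($F = \frac{1}{26226 - 49} = \frac{1}{26177} \approx 3.8201 \cdot 10^{-5}$)
$q = 4322$ ($q = -17510 + 21832 = 4322$)
$U = - \frac{53549150775250}{26177}$ ($U = \left(\frac{1}{26177} - 38238\right) \left(4322 + 49176\right) = \left(- \frac{1000956125}{26177}\right) 53498 = - \frac{53549150775250}{26177} \approx -2.0457 \cdot 10^{9}$)
$- U = \left(-1\right) \left(- \frac{53549150775250}{26177}\right) = \frac{53549150775250}{26177}$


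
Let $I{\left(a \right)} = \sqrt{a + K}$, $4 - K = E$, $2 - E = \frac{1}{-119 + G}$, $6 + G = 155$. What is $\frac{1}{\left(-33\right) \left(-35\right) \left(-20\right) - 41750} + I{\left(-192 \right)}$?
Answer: $- \frac{1}{64850} + \frac{i \sqrt{170970}}{30} \approx -1.542 \cdot 10^{-5} + 13.783 i$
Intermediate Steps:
$G = 149$ ($G = -6 + 155 = 149$)
$E = \frac{59}{30}$ ($E = 2 - \frac{1}{-119 + 149} = 2 - \frac{1}{30} = \frac{59}{30} \approx 1.9667$)
$K = \frac{61}{30}$ ($K = 4 - \frac{59}{30} = \frac{61}{30} \approx 2.0333$)
$I{\left(a \right)} = \sqrt{\frac{61}{30} + a}$ ($I{\left(a \right)} = \sqrt{a + \frac{61}{30}} = \sqrt{\frac{61}{30} + a}$)
$\frac{1}{\left(-33\right) \left(-35\right) \left(-20\right) - 41750} + I{\left(-192 \right)} = \frac{1}{\left(-33\right) \left(-35\right) \left(-20\right) - 41750} + \frac{\sqrt{1830 + 900 \left(-192\right)}}{30} = \frac{1}{1155 \left(-20\right) - 41750} + \frac{\sqrt{1830 - 172800}}{30} = \frac{1}{-23100 - 41750} + \frac{\sqrt{-170970}}{30} = \frac{1}{-64850} + \frac{i \sqrt{170970}}{30} = - \frac{1}{64850} + \frac{i \sqrt{170970}}{30}$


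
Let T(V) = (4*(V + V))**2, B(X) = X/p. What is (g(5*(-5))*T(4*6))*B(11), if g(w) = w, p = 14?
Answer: -5068800/7 ≈ -7.2411e+5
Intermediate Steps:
B(X) = X/14
T(V) = 64*V**2 (T(V) = (4*(2*V))**2 = (8*V)**2 = 64*V**2)
(g(5*(-5))*T(4*6))*B(11) = ((5*(-5))*(64*(4*6)**2))*((1/14)*11) = -1600*24**2*(11/14) = -1600*576*(11/14) = -25*36864*(11/14) = -921600*11/14 = -5068800/7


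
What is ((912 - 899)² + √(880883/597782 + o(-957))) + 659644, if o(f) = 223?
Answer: 659813 + √80214136255358/597782 ≈ 6.5983e+5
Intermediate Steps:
((912 - 899)² + √(880883/597782 + o(-957))) + 659644 = ((912 - 899)² + √(880883/597782 + 223)) + 659644 = (13² + √(880883*(1/597782) + 223)) + 659644 = (169 + √(880883/597782 + 223)) + 659644 = (169 + √(134186269/597782)) + 659644 = (169 + √80214136255358/597782) + 659644 = 659813 + √80214136255358/597782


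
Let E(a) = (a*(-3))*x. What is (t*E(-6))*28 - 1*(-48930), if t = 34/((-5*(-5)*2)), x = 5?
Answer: 253218/5 ≈ 50644.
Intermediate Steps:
E(a) = -15*a (E(a) = (a*(-3))*5 = -3*a*5 = -15*a)
t = 17/25 (t = 34/((25*2)) = 34/50 = 34*(1/50) = 17/25 ≈ 0.68000)
(t*E(-6))*28 - 1*(-48930) = (17*(-15*(-6))/25)*28 - 1*(-48930) = ((17/25)*90)*28 + 48930 = (306/5)*28 + 48930 = 8568/5 + 48930 = 253218/5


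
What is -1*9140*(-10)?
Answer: 91400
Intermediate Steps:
-1*9140*(-10) = -9140*(-10) = 91400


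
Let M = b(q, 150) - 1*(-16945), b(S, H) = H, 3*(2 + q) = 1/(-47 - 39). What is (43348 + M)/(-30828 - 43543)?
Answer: -60443/74371 ≈ -0.81272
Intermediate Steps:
q = -517/258 (q = -2 + 1/(3*(-47 - 39)) = -2 + (1/3)/(-86) = -2 + (1/3)*(-1/86) = -2 - 1/258 = -517/258 ≈ -2.0039)
M = 17095 (M = 150 - 1*(-16945) = 150 + 16945 = 17095)
(43348 + M)/(-30828 - 43543) = (43348 + 17095)/(-30828 - 43543) = 60443/(-74371) = 60443*(-1/74371) = -60443/74371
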